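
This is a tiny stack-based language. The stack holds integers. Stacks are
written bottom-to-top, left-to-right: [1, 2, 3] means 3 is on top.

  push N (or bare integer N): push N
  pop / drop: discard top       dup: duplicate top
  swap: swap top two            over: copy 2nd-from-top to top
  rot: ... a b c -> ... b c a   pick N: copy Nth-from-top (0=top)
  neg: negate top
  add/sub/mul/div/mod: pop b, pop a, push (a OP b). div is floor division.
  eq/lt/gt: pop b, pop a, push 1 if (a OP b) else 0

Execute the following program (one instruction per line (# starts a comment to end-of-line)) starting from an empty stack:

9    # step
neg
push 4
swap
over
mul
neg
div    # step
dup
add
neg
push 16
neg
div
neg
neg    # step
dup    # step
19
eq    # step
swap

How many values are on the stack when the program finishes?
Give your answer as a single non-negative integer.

After 'push 9': stack = [9] (depth 1)
After 'neg': stack = [-9] (depth 1)
After 'push 4': stack = [-9, 4] (depth 2)
After 'swap': stack = [4, -9] (depth 2)
After 'over': stack = [4, -9, 4] (depth 3)
After 'mul': stack = [4, -36] (depth 2)
After 'neg': stack = [4, 36] (depth 2)
After 'div': stack = [0] (depth 1)
After 'dup': stack = [0, 0] (depth 2)
After 'add': stack = [0] (depth 1)
After 'neg': stack = [0] (depth 1)
After 'push 16': stack = [0, 16] (depth 2)
After 'neg': stack = [0, -16] (depth 2)
After 'div': stack = [0] (depth 1)
After 'neg': stack = [0] (depth 1)
After 'neg': stack = [0] (depth 1)
After 'dup': stack = [0, 0] (depth 2)
After 'push 19': stack = [0, 0, 19] (depth 3)
After 'eq': stack = [0, 0] (depth 2)
After 'swap': stack = [0, 0] (depth 2)

Answer: 2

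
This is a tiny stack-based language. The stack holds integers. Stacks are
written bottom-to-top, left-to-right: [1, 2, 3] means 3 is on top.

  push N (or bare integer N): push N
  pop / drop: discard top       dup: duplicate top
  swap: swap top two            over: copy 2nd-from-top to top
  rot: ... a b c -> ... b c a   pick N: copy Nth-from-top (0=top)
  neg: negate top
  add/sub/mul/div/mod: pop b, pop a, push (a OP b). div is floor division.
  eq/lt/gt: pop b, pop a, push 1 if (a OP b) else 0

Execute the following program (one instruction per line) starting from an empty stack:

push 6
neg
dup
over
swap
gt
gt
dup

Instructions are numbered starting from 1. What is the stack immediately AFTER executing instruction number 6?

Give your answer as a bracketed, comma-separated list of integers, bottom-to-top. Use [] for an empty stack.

Step 1 ('push 6'): [6]
Step 2 ('neg'): [-6]
Step 3 ('dup'): [-6, -6]
Step 4 ('over'): [-6, -6, -6]
Step 5 ('swap'): [-6, -6, -6]
Step 6 ('gt'): [-6, 0]

Answer: [-6, 0]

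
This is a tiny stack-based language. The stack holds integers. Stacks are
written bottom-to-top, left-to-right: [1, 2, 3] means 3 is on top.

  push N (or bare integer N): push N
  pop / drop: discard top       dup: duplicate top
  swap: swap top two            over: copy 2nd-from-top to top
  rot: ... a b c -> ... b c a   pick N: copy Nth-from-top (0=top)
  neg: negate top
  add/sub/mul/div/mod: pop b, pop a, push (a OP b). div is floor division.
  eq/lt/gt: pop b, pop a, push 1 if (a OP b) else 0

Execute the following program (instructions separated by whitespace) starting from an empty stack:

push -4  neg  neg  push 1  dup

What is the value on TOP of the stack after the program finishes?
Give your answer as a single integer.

After 'push -4': [-4]
After 'neg': [4]
After 'neg': [-4]
After 'push 1': [-4, 1]
After 'dup': [-4, 1, 1]

Answer: 1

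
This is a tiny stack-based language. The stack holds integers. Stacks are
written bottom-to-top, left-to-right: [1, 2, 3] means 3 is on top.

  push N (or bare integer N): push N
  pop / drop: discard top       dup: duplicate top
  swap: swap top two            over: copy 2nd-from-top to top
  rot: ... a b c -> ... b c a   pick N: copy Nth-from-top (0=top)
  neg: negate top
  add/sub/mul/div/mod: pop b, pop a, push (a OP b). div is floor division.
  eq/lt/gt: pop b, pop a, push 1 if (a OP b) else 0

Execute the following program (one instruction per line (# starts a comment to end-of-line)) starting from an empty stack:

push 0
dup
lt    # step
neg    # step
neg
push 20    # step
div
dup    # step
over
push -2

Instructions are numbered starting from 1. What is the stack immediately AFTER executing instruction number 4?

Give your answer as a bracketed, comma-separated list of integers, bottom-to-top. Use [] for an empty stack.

Step 1 ('push 0'): [0]
Step 2 ('dup'): [0, 0]
Step 3 ('lt'): [0]
Step 4 ('neg'): [0]

Answer: [0]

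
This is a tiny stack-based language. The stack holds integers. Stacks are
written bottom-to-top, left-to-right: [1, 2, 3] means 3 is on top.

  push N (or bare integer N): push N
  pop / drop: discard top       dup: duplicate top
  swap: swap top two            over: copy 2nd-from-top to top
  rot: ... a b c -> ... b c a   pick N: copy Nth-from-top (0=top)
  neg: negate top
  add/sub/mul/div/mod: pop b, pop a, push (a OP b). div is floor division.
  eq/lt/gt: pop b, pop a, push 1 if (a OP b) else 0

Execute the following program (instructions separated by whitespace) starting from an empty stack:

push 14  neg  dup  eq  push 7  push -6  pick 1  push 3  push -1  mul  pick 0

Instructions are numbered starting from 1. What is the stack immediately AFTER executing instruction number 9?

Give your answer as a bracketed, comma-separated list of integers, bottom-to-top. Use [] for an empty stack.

Step 1 ('push 14'): [14]
Step 2 ('neg'): [-14]
Step 3 ('dup'): [-14, -14]
Step 4 ('eq'): [1]
Step 5 ('push 7'): [1, 7]
Step 6 ('push -6'): [1, 7, -6]
Step 7 ('pick 1'): [1, 7, -6, 7]
Step 8 ('push 3'): [1, 7, -6, 7, 3]
Step 9 ('push -1'): [1, 7, -6, 7, 3, -1]

Answer: [1, 7, -6, 7, 3, -1]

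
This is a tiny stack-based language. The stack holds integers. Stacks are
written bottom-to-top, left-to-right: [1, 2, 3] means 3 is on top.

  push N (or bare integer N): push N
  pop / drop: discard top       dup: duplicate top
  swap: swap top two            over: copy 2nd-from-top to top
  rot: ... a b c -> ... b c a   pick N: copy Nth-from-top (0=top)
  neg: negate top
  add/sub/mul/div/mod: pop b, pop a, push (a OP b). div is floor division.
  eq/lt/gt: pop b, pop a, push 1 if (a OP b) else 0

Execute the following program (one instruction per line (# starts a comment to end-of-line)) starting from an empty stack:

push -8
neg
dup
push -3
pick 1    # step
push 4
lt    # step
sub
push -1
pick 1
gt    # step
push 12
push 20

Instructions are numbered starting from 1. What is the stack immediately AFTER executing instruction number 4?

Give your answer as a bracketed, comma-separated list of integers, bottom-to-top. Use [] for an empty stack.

Step 1 ('push -8'): [-8]
Step 2 ('neg'): [8]
Step 3 ('dup'): [8, 8]
Step 4 ('push -3'): [8, 8, -3]

Answer: [8, 8, -3]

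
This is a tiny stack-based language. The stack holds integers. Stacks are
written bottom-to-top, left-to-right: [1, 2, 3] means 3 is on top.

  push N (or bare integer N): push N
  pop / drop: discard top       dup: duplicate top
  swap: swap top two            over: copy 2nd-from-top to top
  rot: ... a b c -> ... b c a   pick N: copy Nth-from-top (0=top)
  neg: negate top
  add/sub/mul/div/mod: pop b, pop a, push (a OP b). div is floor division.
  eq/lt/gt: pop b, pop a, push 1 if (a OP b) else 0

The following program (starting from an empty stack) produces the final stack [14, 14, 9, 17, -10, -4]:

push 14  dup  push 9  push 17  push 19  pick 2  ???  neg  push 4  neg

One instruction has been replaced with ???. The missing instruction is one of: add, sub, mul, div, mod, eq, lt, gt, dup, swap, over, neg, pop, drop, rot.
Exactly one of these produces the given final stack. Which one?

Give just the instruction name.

Answer: sub

Derivation:
Stack before ???: [14, 14, 9, 17, 19, 9]
Stack after ???:  [14, 14, 9, 17, 10]
The instruction that transforms [14, 14, 9, 17, 19, 9] -> [14, 14, 9, 17, 10] is: sub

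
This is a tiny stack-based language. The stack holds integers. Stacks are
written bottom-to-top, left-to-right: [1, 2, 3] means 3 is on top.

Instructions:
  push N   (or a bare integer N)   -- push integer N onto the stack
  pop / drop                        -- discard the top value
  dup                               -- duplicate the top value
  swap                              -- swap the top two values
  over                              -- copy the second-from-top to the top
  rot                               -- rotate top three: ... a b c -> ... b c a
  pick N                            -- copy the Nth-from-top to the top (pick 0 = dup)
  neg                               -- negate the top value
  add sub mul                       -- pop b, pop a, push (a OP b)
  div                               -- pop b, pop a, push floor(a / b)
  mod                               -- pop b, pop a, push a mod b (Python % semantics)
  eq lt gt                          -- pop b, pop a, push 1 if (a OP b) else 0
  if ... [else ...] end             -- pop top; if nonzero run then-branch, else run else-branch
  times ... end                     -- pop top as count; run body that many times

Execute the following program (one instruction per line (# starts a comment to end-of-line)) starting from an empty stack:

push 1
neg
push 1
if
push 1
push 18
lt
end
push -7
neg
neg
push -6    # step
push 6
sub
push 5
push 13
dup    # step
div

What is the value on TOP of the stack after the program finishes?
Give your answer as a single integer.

After 'push 1': [1]
After 'neg': [-1]
After 'push 1': [-1, 1]
After 'if': [-1]
After 'push 1': [-1, 1]
After 'push 18': [-1, 1, 18]
After 'lt': [-1, 1]
After 'push -7': [-1, 1, -7]
After 'neg': [-1, 1, 7]
After 'neg': [-1, 1, -7]
After 'push -6': [-1, 1, -7, -6]
After 'push 6': [-1, 1, -7, -6, 6]
After 'sub': [-1, 1, -7, -12]
After 'push 5': [-1, 1, -7, -12, 5]
After 'push 13': [-1, 1, -7, -12, 5, 13]
After 'dup': [-1, 1, -7, -12, 5, 13, 13]
After 'div': [-1, 1, -7, -12, 5, 1]

Answer: 1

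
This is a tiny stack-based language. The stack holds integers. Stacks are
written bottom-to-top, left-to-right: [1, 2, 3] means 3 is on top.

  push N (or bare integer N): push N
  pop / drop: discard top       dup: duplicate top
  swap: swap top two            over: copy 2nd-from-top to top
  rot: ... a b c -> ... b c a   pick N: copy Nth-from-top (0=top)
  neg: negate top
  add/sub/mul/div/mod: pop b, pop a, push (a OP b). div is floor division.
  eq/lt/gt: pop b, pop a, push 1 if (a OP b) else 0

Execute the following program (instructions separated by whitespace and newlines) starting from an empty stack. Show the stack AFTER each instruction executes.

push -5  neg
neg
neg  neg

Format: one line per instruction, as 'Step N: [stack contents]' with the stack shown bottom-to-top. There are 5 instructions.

Step 1: [-5]
Step 2: [5]
Step 3: [-5]
Step 4: [5]
Step 5: [-5]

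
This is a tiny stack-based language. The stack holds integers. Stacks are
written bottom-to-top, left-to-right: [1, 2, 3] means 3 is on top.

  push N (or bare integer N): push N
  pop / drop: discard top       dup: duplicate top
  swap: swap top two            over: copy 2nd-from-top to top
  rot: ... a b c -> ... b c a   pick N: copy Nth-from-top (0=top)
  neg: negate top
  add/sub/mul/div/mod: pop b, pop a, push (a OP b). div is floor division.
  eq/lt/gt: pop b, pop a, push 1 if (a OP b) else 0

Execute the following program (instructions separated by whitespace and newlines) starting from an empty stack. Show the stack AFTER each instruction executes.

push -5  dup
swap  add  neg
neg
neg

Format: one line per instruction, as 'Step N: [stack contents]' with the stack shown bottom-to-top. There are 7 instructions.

Step 1: [-5]
Step 2: [-5, -5]
Step 3: [-5, -5]
Step 4: [-10]
Step 5: [10]
Step 6: [-10]
Step 7: [10]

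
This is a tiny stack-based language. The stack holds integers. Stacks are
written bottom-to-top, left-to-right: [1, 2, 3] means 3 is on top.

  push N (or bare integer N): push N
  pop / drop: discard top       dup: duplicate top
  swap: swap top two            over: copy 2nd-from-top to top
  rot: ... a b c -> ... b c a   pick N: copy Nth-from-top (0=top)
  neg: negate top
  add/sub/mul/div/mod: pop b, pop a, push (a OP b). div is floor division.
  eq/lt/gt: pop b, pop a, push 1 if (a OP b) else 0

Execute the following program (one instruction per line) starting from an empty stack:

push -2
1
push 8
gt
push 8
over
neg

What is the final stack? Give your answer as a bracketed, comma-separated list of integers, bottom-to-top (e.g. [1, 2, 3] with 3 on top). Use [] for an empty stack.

Answer: [-2, 0, 8, 0]

Derivation:
After 'push -2': [-2]
After 'push 1': [-2, 1]
After 'push 8': [-2, 1, 8]
After 'gt': [-2, 0]
After 'push 8': [-2, 0, 8]
After 'over': [-2, 0, 8, 0]
After 'neg': [-2, 0, 8, 0]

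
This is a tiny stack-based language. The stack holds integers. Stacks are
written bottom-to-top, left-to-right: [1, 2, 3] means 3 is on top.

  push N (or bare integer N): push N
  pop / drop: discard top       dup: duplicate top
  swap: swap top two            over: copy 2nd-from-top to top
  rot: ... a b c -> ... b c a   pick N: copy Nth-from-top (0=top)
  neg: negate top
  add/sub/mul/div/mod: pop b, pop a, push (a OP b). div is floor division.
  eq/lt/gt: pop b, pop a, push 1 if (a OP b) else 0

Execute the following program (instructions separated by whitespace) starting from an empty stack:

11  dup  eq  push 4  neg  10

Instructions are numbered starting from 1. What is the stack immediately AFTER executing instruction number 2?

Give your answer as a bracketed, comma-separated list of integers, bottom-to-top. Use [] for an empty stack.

Answer: [11, 11]

Derivation:
Step 1 ('11'): [11]
Step 2 ('dup'): [11, 11]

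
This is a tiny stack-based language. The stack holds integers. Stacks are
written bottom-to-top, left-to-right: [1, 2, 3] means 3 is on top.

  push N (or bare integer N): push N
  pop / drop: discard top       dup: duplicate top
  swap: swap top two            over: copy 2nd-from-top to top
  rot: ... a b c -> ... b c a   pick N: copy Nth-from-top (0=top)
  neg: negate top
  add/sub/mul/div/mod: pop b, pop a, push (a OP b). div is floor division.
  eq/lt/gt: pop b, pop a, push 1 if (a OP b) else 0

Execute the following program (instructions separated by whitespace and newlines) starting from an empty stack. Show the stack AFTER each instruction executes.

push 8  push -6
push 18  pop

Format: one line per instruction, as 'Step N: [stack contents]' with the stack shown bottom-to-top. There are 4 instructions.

Step 1: [8]
Step 2: [8, -6]
Step 3: [8, -6, 18]
Step 4: [8, -6]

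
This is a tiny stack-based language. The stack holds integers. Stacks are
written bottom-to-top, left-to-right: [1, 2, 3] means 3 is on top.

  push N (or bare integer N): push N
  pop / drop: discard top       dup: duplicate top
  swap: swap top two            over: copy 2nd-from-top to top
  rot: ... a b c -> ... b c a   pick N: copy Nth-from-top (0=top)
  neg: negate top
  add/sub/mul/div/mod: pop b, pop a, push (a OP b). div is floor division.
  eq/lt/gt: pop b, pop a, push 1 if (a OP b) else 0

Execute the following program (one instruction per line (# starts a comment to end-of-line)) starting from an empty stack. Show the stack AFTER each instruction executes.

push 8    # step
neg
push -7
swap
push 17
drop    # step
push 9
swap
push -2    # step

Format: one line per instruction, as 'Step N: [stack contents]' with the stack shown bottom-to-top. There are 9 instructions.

Step 1: [8]
Step 2: [-8]
Step 3: [-8, -7]
Step 4: [-7, -8]
Step 5: [-7, -8, 17]
Step 6: [-7, -8]
Step 7: [-7, -8, 9]
Step 8: [-7, 9, -8]
Step 9: [-7, 9, -8, -2]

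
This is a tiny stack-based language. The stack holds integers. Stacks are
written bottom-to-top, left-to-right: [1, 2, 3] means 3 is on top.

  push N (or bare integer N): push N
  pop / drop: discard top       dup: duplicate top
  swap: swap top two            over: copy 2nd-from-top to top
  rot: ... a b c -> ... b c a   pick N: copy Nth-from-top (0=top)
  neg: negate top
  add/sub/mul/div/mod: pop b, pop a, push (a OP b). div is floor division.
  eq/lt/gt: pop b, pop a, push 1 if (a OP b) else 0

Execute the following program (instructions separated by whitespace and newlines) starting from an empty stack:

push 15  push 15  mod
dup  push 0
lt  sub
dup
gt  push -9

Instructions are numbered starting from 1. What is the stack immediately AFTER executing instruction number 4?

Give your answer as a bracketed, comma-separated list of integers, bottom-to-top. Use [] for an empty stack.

Answer: [0, 0]

Derivation:
Step 1 ('push 15'): [15]
Step 2 ('push 15'): [15, 15]
Step 3 ('mod'): [0]
Step 4 ('dup'): [0, 0]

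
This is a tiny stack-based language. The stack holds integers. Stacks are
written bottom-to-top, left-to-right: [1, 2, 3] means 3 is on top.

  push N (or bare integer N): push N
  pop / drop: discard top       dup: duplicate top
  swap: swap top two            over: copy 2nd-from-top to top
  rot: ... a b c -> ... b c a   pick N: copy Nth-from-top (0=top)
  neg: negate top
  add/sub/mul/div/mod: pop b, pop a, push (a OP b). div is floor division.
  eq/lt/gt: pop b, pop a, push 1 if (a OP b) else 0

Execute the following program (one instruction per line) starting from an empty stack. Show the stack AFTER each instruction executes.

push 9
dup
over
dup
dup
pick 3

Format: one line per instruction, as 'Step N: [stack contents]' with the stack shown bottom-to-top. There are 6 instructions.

Step 1: [9]
Step 2: [9, 9]
Step 3: [9, 9, 9]
Step 4: [9, 9, 9, 9]
Step 5: [9, 9, 9, 9, 9]
Step 6: [9, 9, 9, 9, 9, 9]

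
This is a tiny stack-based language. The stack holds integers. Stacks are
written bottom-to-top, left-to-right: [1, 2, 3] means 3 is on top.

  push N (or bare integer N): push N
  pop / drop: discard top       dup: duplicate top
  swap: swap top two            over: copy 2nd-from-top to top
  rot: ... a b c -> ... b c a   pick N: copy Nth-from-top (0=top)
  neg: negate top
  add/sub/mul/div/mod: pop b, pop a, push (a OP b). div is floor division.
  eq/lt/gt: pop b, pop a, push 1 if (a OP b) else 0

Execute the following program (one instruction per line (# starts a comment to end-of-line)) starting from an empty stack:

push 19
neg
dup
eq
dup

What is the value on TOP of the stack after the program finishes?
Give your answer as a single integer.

After 'push 19': [19]
After 'neg': [-19]
After 'dup': [-19, -19]
After 'eq': [1]
After 'dup': [1, 1]

Answer: 1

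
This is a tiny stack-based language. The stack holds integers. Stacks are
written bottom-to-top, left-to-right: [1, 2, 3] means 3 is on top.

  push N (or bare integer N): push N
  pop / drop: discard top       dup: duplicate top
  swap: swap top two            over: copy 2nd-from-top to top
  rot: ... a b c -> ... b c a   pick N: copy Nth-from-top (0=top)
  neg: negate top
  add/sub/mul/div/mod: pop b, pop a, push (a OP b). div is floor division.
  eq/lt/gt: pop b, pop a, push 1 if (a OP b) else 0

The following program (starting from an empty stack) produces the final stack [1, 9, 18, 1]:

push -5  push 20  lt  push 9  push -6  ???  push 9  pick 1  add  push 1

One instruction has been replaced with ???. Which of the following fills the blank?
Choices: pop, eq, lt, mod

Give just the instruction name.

Answer: pop

Derivation:
Stack before ???: [1, 9, -6]
Stack after ???:  [1, 9]
Checking each choice:
  pop: MATCH
  eq: produces [1, 0, 9, 1]
  lt: produces [1, 0, 9, 1]
  mod: produces [1, -3, 6, 1]


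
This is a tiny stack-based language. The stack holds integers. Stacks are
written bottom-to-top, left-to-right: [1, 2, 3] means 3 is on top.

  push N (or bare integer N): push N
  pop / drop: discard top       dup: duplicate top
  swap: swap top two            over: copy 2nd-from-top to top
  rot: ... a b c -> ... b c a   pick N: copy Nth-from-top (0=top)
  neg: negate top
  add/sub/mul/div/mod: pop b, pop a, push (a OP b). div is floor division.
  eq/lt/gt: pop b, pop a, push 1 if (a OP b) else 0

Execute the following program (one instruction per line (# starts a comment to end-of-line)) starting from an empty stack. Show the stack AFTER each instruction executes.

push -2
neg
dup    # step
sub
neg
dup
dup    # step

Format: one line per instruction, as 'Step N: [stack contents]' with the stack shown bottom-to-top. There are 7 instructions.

Step 1: [-2]
Step 2: [2]
Step 3: [2, 2]
Step 4: [0]
Step 5: [0]
Step 6: [0, 0]
Step 7: [0, 0, 0]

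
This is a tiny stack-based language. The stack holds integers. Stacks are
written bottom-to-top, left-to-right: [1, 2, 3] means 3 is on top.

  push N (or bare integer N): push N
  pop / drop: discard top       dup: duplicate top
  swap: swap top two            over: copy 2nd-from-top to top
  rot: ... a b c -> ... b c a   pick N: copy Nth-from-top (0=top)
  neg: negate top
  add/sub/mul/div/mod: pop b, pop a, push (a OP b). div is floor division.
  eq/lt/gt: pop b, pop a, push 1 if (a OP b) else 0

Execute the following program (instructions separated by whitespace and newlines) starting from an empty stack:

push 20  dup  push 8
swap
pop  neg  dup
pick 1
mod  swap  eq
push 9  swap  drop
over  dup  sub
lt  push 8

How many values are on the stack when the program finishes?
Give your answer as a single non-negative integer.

After 'push 20': stack = [20] (depth 1)
After 'dup': stack = [20, 20] (depth 2)
After 'push 8': stack = [20, 20, 8] (depth 3)
After 'swap': stack = [20, 8, 20] (depth 3)
After 'pop': stack = [20, 8] (depth 2)
After 'neg': stack = [20, -8] (depth 2)
After 'dup': stack = [20, -8, -8] (depth 3)
After 'pick 1': stack = [20, -8, -8, -8] (depth 4)
After 'mod': stack = [20, -8, 0] (depth 3)
After 'swap': stack = [20, 0, -8] (depth 3)
After 'eq': stack = [20, 0] (depth 2)
After 'push 9': stack = [20, 0, 9] (depth 3)
After 'swap': stack = [20, 9, 0] (depth 3)
After 'drop': stack = [20, 9] (depth 2)
After 'over': stack = [20, 9, 20] (depth 3)
After 'dup': stack = [20, 9, 20, 20] (depth 4)
After 'sub': stack = [20, 9, 0] (depth 3)
After 'lt': stack = [20, 0] (depth 2)
After 'push 8': stack = [20, 0, 8] (depth 3)

Answer: 3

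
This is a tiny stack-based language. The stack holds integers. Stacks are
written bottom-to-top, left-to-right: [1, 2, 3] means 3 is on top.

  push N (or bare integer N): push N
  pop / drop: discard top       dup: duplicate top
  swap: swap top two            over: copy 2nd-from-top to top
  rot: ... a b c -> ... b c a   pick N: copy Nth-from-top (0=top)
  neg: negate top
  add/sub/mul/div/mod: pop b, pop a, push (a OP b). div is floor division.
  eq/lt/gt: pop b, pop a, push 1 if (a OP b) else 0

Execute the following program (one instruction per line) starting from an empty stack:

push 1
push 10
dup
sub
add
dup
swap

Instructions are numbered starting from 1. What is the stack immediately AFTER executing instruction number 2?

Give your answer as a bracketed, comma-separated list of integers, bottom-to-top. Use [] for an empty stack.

Answer: [1, 10]

Derivation:
Step 1 ('push 1'): [1]
Step 2 ('push 10'): [1, 10]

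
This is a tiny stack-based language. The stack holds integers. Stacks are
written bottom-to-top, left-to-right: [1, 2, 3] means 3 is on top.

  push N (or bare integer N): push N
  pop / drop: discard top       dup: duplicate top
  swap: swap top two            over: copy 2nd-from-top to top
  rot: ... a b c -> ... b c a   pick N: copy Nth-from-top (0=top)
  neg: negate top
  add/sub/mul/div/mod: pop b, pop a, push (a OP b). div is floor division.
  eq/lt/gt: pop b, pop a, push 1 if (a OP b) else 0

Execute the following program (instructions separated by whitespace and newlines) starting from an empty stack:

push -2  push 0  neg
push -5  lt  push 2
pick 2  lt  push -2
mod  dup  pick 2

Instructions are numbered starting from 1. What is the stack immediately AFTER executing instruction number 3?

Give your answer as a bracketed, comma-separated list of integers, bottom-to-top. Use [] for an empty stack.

Answer: [-2, 0]

Derivation:
Step 1 ('push -2'): [-2]
Step 2 ('push 0'): [-2, 0]
Step 3 ('neg'): [-2, 0]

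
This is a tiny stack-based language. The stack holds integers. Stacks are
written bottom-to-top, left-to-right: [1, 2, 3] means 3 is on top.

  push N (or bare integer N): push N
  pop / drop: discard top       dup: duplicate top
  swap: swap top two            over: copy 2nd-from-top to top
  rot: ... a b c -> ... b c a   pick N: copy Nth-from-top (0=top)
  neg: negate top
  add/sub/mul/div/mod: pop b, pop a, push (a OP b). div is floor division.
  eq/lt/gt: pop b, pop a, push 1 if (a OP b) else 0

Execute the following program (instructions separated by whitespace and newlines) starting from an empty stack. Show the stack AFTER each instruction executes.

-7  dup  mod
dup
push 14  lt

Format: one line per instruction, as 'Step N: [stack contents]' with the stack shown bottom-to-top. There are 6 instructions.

Step 1: [-7]
Step 2: [-7, -7]
Step 3: [0]
Step 4: [0, 0]
Step 5: [0, 0, 14]
Step 6: [0, 1]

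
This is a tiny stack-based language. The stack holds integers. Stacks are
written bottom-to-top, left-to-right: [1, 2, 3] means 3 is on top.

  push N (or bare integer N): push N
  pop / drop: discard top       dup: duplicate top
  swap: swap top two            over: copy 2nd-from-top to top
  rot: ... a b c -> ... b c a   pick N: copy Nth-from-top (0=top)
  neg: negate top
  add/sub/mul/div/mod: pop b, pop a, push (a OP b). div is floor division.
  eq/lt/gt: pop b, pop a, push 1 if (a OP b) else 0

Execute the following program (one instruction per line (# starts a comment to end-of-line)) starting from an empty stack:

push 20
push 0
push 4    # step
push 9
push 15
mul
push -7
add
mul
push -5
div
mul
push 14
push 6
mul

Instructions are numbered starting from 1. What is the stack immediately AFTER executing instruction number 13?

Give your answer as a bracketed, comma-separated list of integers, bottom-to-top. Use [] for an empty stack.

Answer: [20, 0, 14]

Derivation:
Step 1 ('push 20'): [20]
Step 2 ('push 0'): [20, 0]
Step 3 ('push 4'): [20, 0, 4]
Step 4 ('push 9'): [20, 0, 4, 9]
Step 5 ('push 15'): [20, 0, 4, 9, 15]
Step 6 ('mul'): [20, 0, 4, 135]
Step 7 ('push -7'): [20, 0, 4, 135, -7]
Step 8 ('add'): [20, 0, 4, 128]
Step 9 ('mul'): [20, 0, 512]
Step 10 ('push -5'): [20, 0, 512, -5]
Step 11 ('div'): [20, 0, -103]
Step 12 ('mul'): [20, 0]
Step 13 ('push 14'): [20, 0, 14]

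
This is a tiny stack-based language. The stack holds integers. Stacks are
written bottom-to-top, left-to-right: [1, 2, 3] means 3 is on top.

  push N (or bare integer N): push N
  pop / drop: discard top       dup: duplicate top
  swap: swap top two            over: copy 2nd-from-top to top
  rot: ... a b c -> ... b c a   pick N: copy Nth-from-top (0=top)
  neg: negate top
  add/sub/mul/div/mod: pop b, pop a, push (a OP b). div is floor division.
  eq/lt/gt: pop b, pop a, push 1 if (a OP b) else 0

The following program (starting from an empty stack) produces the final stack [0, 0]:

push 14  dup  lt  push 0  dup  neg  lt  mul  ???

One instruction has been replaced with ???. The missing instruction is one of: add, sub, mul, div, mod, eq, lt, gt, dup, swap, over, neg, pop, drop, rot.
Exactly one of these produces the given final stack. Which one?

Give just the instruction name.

Answer: dup

Derivation:
Stack before ???: [0]
Stack after ???:  [0, 0]
The instruction that transforms [0] -> [0, 0] is: dup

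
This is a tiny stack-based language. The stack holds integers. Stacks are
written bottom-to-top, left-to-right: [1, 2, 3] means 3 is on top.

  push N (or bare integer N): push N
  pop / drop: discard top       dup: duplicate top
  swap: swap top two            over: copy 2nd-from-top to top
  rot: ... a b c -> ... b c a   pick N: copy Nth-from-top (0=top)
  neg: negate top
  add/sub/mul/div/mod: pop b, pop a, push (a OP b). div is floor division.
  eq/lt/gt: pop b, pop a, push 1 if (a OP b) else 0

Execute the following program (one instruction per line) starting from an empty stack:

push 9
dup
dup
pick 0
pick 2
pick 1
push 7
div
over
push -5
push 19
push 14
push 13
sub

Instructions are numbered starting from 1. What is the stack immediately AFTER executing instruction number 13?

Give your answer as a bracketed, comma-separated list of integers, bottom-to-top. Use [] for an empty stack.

Answer: [9, 9, 9, 9, 9, 1, 9, -5, 19, 14, 13]

Derivation:
Step 1 ('push 9'): [9]
Step 2 ('dup'): [9, 9]
Step 3 ('dup'): [9, 9, 9]
Step 4 ('pick 0'): [9, 9, 9, 9]
Step 5 ('pick 2'): [9, 9, 9, 9, 9]
Step 6 ('pick 1'): [9, 9, 9, 9, 9, 9]
Step 7 ('push 7'): [9, 9, 9, 9, 9, 9, 7]
Step 8 ('div'): [9, 9, 9, 9, 9, 1]
Step 9 ('over'): [9, 9, 9, 9, 9, 1, 9]
Step 10 ('push -5'): [9, 9, 9, 9, 9, 1, 9, -5]
Step 11 ('push 19'): [9, 9, 9, 9, 9, 1, 9, -5, 19]
Step 12 ('push 14'): [9, 9, 9, 9, 9, 1, 9, -5, 19, 14]
Step 13 ('push 13'): [9, 9, 9, 9, 9, 1, 9, -5, 19, 14, 13]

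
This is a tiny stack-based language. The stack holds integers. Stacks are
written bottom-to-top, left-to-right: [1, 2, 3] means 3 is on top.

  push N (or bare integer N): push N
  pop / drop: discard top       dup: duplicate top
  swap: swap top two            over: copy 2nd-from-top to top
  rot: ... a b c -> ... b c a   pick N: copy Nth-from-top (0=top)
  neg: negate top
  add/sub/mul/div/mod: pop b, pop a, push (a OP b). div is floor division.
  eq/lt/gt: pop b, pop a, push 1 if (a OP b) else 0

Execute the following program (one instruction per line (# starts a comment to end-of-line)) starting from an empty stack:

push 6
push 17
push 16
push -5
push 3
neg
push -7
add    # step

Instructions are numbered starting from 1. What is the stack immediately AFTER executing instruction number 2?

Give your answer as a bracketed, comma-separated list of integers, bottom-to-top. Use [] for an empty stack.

Step 1 ('push 6'): [6]
Step 2 ('push 17'): [6, 17]

Answer: [6, 17]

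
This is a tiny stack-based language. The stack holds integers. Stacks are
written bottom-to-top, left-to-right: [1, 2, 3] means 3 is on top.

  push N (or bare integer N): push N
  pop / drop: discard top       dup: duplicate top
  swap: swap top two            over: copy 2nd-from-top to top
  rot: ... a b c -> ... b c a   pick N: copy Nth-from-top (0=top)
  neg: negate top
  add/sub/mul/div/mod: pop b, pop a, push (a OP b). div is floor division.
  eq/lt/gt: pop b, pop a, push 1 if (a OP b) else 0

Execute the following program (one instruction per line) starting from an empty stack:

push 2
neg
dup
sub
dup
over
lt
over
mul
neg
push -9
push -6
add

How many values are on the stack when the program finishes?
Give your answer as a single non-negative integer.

After 'push 2': stack = [2] (depth 1)
After 'neg': stack = [-2] (depth 1)
After 'dup': stack = [-2, -2] (depth 2)
After 'sub': stack = [0] (depth 1)
After 'dup': stack = [0, 0] (depth 2)
After 'over': stack = [0, 0, 0] (depth 3)
After 'lt': stack = [0, 0] (depth 2)
After 'over': stack = [0, 0, 0] (depth 3)
After 'mul': stack = [0, 0] (depth 2)
After 'neg': stack = [0, 0] (depth 2)
After 'push -9': stack = [0, 0, -9] (depth 3)
After 'push -6': stack = [0, 0, -9, -6] (depth 4)
After 'add': stack = [0, 0, -15] (depth 3)

Answer: 3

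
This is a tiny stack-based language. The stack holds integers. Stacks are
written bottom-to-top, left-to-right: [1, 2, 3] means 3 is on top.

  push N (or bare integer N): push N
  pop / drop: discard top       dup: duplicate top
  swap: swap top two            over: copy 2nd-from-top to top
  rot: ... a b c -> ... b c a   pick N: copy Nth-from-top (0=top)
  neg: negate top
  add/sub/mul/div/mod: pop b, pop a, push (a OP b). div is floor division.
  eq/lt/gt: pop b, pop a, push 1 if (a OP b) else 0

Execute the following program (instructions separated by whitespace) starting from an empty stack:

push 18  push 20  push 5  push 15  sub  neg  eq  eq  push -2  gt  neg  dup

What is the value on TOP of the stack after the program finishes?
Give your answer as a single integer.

After 'push 18': [18]
After 'push 20': [18, 20]
After 'push 5': [18, 20, 5]
After 'push 15': [18, 20, 5, 15]
After 'sub': [18, 20, -10]
After 'neg': [18, 20, 10]
After 'eq': [18, 0]
After 'eq': [0]
After 'push -2': [0, -2]
After 'gt': [1]
After 'neg': [-1]
After 'dup': [-1, -1]

Answer: -1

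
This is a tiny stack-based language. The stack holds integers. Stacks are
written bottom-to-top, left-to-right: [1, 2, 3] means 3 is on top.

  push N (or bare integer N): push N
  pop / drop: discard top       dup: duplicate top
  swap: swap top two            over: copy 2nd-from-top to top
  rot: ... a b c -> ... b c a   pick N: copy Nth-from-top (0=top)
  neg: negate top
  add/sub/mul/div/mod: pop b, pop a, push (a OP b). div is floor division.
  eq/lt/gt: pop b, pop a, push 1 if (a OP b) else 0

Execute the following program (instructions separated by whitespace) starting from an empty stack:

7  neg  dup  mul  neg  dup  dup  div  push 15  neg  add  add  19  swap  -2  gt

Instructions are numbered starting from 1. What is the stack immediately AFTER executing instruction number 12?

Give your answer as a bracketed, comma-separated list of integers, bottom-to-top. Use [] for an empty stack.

Step 1 ('7'): [7]
Step 2 ('neg'): [-7]
Step 3 ('dup'): [-7, -7]
Step 4 ('mul'): [49]
Step 5 ('neg'): [-49]
Step 6 ('dup'): [-49, -49]
Step 7 ('dup'): [-49, -49, -49]
Step 8 ('div'): [-49, 1]
Step 9 ('push 15'): [-49, 1, 15]
Step 10 ('neg'): [-49, 1, -15]
Step 11 ('add'): [-49, -14]
Step 12 ('add'): [-63]

Answer: [-63]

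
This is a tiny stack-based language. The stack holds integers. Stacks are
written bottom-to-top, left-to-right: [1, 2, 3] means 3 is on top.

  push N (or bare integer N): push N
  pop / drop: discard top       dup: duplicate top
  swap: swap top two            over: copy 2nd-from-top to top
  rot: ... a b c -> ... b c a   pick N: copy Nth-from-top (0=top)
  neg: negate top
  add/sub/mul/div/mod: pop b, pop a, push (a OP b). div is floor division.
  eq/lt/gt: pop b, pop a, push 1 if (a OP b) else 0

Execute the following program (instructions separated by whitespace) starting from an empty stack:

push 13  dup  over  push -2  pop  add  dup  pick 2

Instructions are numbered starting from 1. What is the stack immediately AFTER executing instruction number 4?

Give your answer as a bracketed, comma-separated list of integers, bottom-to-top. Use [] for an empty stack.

Answer: [13, 13, 13, -2]

Derivation:
Step 1 ('push 13'): [13]
Step 2 ('dup'): [13, 13]
Step 3 ('over'): [13, 13, 13]
Step 4 ('push -2'): [13, 13, 13, -2]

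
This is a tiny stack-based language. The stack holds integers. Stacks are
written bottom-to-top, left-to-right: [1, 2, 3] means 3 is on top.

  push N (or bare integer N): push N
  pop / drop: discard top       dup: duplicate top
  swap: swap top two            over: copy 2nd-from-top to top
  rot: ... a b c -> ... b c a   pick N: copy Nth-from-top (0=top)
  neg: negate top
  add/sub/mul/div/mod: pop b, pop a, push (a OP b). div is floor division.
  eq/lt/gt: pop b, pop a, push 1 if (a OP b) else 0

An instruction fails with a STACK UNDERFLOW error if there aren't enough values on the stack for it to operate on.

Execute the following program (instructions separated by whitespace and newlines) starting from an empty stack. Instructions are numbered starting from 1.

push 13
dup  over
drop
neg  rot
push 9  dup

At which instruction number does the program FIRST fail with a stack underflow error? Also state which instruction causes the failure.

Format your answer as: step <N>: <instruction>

Step 1 ('push 13'): stack = [13], depth = 1
Step 2 ('dup'): stack = [13, 13], depth = 2
Step 3 ('over'): stack = [13, 13, 13], depth = 3
Step 4 ('drop'): stack = [13, 13], depth = 2
Step 5 ('neg'): stack = [13, -13], depth = 2
Step 6 ('rot'): needs 3 value(s) but depth is 2 — STACK UNDERFLOW

Answer: step 6: rot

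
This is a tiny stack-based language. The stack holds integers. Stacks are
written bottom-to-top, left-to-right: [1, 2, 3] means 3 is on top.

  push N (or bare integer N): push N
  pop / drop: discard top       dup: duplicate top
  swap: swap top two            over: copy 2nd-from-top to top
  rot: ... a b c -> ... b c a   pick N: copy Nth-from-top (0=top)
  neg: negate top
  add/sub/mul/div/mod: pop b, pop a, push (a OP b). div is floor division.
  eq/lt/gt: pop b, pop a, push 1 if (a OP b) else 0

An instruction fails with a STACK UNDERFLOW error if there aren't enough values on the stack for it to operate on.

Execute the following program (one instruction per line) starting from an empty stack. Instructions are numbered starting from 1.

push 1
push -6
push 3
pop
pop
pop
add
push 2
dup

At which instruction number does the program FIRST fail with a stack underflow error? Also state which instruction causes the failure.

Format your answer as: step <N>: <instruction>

Answer: step 7: add

Derivation:
Step 1 ('push 1'): stack = [1], depth = 1
Step 2 ('push -6'): stack = [1, -6], depth = 2
Step 3 ('push 3'): stack = [1, -6, 3], depth = 3
Step 4 ('pop'): stack = [1, -6], depth = 2
Step 5 ('pop'): stack = [1], depth = 1
Step 6 ('pop'): stack = [], depth = 0
Step 7 ('add'): needs 2 value(s) but depth is 0 — STACK UNDERFLOW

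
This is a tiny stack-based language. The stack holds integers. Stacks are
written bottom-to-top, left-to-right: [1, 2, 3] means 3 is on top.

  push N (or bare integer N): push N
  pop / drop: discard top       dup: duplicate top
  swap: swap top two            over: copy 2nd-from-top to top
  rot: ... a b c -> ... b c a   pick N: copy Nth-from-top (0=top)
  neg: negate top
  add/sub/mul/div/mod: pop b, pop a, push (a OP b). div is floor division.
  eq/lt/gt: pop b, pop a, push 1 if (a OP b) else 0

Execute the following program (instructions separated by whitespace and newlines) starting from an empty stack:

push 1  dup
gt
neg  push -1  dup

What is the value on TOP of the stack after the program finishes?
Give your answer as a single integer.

After 'push 1': [1]
After 'dup': [1, 1]
After 'gt': [0]
After 'neg': [0]
After 'push -1': [0, -1]
After 'dup': [0, -1, -1]

Answer: -1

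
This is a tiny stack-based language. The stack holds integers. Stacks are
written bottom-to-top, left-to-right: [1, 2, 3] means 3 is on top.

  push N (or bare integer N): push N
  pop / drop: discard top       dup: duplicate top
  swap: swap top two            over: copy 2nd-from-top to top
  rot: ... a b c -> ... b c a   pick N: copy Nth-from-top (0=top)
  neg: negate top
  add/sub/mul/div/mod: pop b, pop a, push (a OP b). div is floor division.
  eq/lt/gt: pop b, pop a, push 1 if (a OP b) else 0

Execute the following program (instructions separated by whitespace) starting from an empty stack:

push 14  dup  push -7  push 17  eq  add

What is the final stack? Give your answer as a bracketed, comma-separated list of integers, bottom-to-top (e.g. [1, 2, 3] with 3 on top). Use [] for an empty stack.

Answer: [14, 14]

Derivation:
After 'push 14': [14]
After 'dup': [14, 14]
After 'push -7': [14, 14, -7]
After 'push 17': [14, 14, -7, 17]
After 'eq': [14, 14, 0]
After 'add': [14, 14]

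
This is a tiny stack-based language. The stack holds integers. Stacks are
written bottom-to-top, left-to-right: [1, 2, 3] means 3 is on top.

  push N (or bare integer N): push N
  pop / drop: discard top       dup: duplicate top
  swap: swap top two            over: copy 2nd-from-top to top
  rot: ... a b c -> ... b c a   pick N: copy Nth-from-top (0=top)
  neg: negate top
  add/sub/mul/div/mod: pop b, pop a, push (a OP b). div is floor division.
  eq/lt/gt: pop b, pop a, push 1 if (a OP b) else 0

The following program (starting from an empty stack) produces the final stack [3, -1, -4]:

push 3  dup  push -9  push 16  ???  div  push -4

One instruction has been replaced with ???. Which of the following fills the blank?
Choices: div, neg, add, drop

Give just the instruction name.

Answer: drop

Derivation:
Stack before ???: [3, 3, -9, 16]
Stack after ???:  [3, 3, -9]
Checking each choice:
  div: produces [3, -3, -4]
  neg: produces [3, 3, 0, -4]
  add: produces [3, 0, -4]
  drop: MATCH


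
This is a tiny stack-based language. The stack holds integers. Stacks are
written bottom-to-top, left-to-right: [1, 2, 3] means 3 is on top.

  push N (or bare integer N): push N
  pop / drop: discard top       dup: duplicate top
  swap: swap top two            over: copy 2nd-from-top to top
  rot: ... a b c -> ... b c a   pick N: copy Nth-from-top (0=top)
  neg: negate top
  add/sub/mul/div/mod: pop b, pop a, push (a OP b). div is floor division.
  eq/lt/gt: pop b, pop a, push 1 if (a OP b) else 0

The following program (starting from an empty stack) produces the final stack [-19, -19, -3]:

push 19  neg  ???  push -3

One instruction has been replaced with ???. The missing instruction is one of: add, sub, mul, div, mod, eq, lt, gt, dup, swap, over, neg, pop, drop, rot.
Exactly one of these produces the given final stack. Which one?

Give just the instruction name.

Stack before ???: [-19]
Stack after ???:  [-19, -19]
The instruction that transforms [-19] -> [-19, -19] is: dup

Answer: dup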